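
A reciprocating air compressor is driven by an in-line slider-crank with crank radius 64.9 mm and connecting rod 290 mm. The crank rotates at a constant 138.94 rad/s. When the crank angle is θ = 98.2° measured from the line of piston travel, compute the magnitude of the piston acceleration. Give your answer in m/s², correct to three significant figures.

454

ω = 138.9 rad/s
x(θ) = r cosθ + √(L² − r² sin²θ); with ω constant, a = ω²·d²x/dθ².
d²x/dθ² = −r cosθ − r²(cos2θ)/√u − r⁴ sin²2θ/(4u^{3/2}),  u = L² − r² sin²θ = 0.0799737 m².
Substituting r = 0.0649 m, L = 0.29 m, θ = 98.2°: d²x/dθ² = +0.023529 m.
a = ω²·d²x/dθ² = (138.9)²·(+0.023529) = +454.21 m/s²;  |a| = 454.21 m/s².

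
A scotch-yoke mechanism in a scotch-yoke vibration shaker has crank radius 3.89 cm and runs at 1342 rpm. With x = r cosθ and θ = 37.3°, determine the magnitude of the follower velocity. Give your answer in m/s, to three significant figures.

3.31

ω = 140.5 rad/s (from 1342 rpm).
x = r cosθ ⇒ ẋ = −rω sinθ.
|v| = rω|sinθ| = 0.0389·140.5·|sin 37.3°| = 3.3128 m/s.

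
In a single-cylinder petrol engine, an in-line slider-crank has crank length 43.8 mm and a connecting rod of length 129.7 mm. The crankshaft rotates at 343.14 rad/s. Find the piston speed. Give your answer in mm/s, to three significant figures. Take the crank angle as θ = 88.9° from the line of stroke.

15100

ω = 343.1 rad/s
For an in-line slider-crank, x = r cosθ + √(L² − r² sin²θ), so v = −rω sinθ·[1 + r cosθ/√(L² − r² sin²θ)].
With r = 0.0438 m, L = 0.1297 m, θ = 88.9°: √(L² − r² sin²θ) = 0.12208 m.
v = −0.0438·343.1·0.99982·[1 + 0.0438·0.01920/0.12208] = -15.13 m/s.
|v| = 15.13 m/s = 15130 mm/s.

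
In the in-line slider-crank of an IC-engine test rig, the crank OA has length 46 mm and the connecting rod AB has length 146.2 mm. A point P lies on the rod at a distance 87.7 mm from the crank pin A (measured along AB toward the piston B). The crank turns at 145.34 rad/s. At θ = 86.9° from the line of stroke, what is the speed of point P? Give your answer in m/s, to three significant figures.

ω = 145.3 rad/s.  Crank-pin speed |V_A| = rω = 6.6856 m/s, perpendicular to OA.
Rod angle: sinφ = −(r/L) sinθ ⇒ φ = -18.311°; ω_rod = −rω cosθ/√(L²−r²sin²θ) = -2.6049 rad/s.
V_P = V_A + ω_rod × AP, with AP = 0.0877 m along the rod.
Components: V_Px = −rω sinθ − a·ω_rod·sinφ = -6.7476 m/s;  V_Py = rω cosθ + a·ω_rod·cosφ = +0.14467 m/s.
|V_P| = √(V_Px² + V_Py²) = 6.7492 m/s.

6.75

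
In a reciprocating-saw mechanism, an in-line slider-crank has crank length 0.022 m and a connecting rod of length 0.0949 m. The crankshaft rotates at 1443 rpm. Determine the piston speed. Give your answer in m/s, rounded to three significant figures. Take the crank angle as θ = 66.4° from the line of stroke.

3.34

ω = 2π·1443/60 = 151.1 rad/s
For an in-line slider-crank, x = r cosθ + √(L² − r² sin²θ), so v = −rω sinθ·[1 + r cosθ/√(L² − r² sin²θ)].
With r = 0.022 m, L = 0.0949 m, θ = 66.4°: √(L² − r² sin²θ) = 0.092734 m.
v = −0.022·151.1·0.91636·[1 + 0.022·0.40035/0.092734] = -3.3357 m/s.
|v| = 3.3357 m/s.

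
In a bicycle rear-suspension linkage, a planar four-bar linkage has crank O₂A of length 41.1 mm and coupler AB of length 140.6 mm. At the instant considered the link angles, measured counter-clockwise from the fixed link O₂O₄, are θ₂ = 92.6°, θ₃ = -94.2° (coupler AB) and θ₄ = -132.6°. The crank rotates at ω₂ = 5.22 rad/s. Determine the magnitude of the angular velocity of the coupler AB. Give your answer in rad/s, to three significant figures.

1.74

ω₂ = 5.22 rad/s
Differentiating the loop-closure r₂e^{iθ₂}+r₃e^{iθ₃}=r₁+r₄e^{iθ₄} gives r₂ω₂e^{iθ₂}+r₃ω₃e^{iθ₃}=r₄ω₄e^{iθ₄}.
Eliminating the other unknown: ω₃ = r₂ω₂ sin(θ₄−θ₂) / [r₃ sin(θ₃−θ₄)].
Numerator sine = +0.70957; denominator sine = +0.62115.
Result = 0.0411·5.22·(+0.70957) / (0.1406·(+0.62115)) = +1.7431 rad/s; magnitude 1.7431 rad/s.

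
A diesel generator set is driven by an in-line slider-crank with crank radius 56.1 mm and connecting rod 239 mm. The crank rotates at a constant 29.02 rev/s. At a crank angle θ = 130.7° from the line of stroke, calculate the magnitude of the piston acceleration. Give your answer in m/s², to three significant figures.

ω = 2π·29 = 182.3 rad/s
x(θ) = r cosθ + √(L² − r² sin²θ); with ω constant, a = ω²·d²x/dθ².
d²x/dθ² = −r cosθ − r²(cos2θ)/√u − r⁴ sin²2θ/(4u^{3/2}),  u = L² − r² sin²θ = 0.0553121 m².
Substituting r = 0.0561 m, L = 0.239 m, θ = 130.7°: d²x/dθ² = +0.038398 m.
a = ω²·d²x/dθ² = (182.3)²·(+0.038398) = +1276.6 m/s²;  |a| = 1276.6 m/s².

1280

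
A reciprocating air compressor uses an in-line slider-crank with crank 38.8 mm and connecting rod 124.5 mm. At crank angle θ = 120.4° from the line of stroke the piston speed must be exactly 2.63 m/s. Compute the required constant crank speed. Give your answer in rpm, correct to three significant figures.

897

For an in-line slider-crank, |v_piston| = rω|sinθ|·[1 + r cosθ/√(L² − r² sin²θ)].
With r = 0.0388 m, L = 0.1245 m, θ = 120.4°: the bracketed kinematic factor |dx/dθ| = 0.027986 m.
ω = v/|dx/dθ| = 2.63/0.027986 = 93.975 rad/s.
N = 60ω/(2π) = 897.39 rpm.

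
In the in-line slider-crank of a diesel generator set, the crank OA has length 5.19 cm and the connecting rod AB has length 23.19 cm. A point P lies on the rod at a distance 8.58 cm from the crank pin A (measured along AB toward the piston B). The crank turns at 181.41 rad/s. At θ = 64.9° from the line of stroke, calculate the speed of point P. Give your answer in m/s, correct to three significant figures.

9.18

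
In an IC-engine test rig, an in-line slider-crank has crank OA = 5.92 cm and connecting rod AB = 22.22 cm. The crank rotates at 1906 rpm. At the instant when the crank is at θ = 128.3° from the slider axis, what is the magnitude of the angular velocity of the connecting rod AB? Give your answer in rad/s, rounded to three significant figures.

33.7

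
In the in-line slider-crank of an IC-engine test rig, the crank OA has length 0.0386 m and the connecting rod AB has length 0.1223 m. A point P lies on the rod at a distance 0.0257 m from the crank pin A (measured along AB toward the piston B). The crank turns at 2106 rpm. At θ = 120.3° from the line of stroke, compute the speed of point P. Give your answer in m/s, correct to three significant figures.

ω = 220.5 rad/s.  Crank-pin speed |V_A| = rω = 8.5128 m/s, perpendicular to OA.
Rod angle: sinφ = −(r/L) sinθ ⇒ φ = -15.813°; ω_rod = −rω cosθ/√(L²−r²sin²θ) = +36.5 rad/s.
V_P = V_A + ω_rod × AP, with AP = 0.0257 m along the rod.
Components: V_Px = −rω sinθ − a·ω_rod·sinφ = -7.0943 m/s;  V_Py = rω cosθ + a·ω_rod·cosφ = -3.3924 m/s.
|V_P| = √(V_Px² + V_Py²) = 7.8637 m/s.

7.86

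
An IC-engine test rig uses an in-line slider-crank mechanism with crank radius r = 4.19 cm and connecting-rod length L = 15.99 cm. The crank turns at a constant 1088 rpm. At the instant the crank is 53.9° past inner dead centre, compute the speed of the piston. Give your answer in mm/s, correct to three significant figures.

4470

ω = 2π·1088/60 = 113.9 rad/s
For an in-line slider-crank, x = r cosθ + √(L² − r² sin²θ), so v = −rω sinθ·[1 + r cosθ/√(L² − r² sin²θ)].
With r = 0.0419 m, L = 0.1599 m, θ = 53.9°: √(L² − r² sin²θ) = 0.15627 m.
v = −0.0419·113.9·0.80799·[1 + 0.0419·0.58920/0.15627] = -4.4666 m/s.
|v| = 4.4666 m/s = 4466.6 mm/s.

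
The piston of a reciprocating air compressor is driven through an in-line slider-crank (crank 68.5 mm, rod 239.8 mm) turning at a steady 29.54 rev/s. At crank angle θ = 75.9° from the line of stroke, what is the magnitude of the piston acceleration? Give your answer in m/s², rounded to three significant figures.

ω = 2π·29.5 = 185.6 rad/s
x(θ) = r cosθ + √(L² − r² sin²θ); with ω constant, a = ω²·d²x/dθ².
d²x/dθ² = −r cosθ − r²(cos2θ)/√u − r⁴ sin²2θ/(4u^{3/2}),  u = L² − r² sin²θ = 0.0530903 m².
Substituting r = 0.0685 m, L = 0.2398 m, θ = 75.9°: d²x/dθ² = +0.0011592 m.
a = ω²·d²x/dθ² = (185.6)²·(+0.0011592) = +39.933 m/s²;  |a| = 39.933 m/s².

39.9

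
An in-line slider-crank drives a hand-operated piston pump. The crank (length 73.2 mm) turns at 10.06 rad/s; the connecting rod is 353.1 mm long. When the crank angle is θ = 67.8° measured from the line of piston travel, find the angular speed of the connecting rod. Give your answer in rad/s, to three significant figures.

ω = 10.06 rad/s
The rod makes angle φ with the slider axis where L sinφ = r sinθ; differentiating, L cosφ·φ̇ = r ω cosθ.
L cosφ = √(L² − r² sin²θ) = 0.34653 m.
|ω_rod| = r ω |cosθ| / √(L² − r² sin²θ) = 0.0732·10.06·0.37784/0.34653 = 0.80292 rad/s.

0.803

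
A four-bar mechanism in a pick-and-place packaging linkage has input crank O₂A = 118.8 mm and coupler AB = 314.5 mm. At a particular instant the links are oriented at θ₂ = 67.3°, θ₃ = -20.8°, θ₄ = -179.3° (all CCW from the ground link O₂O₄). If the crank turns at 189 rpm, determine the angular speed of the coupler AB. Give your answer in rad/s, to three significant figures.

18.7

ω₂ = 19.79 rad/s (from 189 rpm).
Differentiating the loop-closure r₂e^{iθ₂}+r₃e^{iθ₃}=r₁+r₄e^{iθ₄} gives r₂ω₂e^{iθ₂}+r₃ω₃e^{iθ₃}=r₄ω₄e^{iθ₄}.
Eliminating the other unknown: ω₃ = r₂ω₂ sin(θ₄−θ₂) / [r₃ sin(θ₃−θ₄)].
Numerator sine = +0.91775; denominator sine = +0.36650.
Result = 0.1188·19.79·(+0.91775) / (0.3145·(+0.36650)) = +18.721 rad/s; magnitude 18.721 rad/s.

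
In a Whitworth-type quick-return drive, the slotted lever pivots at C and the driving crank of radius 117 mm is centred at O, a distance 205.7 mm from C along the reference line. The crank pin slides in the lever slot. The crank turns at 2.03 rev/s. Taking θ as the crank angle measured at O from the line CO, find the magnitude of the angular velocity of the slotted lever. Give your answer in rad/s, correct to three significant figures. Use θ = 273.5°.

3.28

ω = 12.75 rad/s (from 2.03 rev/s).
Crank pin A relative to C: A = (d + r cosθ, r sinθ); lever angle φ = atan2(r sinθ, d + r cosθ).
Differentiating tanφ: φ̇ = rω(d cosθ + r)/(d² + r² + 2dr cosθ).
d² + r² + 2dr cosθ = |CA|² = 0.05894 m²;  d cosθ + r = +0.12956 m.
|ω_lever| = |0.117·12.75·+0.12956| / 0.05894 = 3.2803 rad/s.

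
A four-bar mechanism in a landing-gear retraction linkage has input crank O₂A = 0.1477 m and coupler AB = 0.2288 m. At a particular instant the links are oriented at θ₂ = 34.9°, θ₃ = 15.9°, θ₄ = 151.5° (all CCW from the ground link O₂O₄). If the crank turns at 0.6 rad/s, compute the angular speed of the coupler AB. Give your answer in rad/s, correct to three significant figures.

0.495

ω₂ = 0.6 rad/s
Differentiating the loop-closure r₂e^{iθ₂}+r₃e^{iθ₃}=r₁+r₄e^{iθ₄} gives r₂ω₂e^{iθ₂}+r₃ω₃e^{iθ₃}=r₄ω₄e^{iθ₄}.
Eliminating the other unknown: ω₃ = r₂ω₂ sin(θ₄−θ₂) / [r₃ sin(θ₃−θ₄)].
Numerator sine = +0.89415; denominator sine = -0.69966.
Result = 0.1477·0.6·(+0.89415) / (0.2288·(-0.69966)) = -0.49499 rad/s; magnitude 0.49499 rad/s.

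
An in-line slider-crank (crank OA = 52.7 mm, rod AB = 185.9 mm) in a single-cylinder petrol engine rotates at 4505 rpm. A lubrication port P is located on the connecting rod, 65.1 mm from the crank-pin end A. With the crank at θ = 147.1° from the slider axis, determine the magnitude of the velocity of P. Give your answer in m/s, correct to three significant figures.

ω = 471.8 rad/s.  Crank-pin speed |V_A| = rω = 24.862 m/s, perpendicular to OA.
Rod angle: sinφ = −(r/L) sinθ ⇒ φ = -8.858°; ω_rod = −rω cosθ/√(L²−r²sin²θ) = +113.64 rad/s.
V_P = V_A + ω_rod × AP, with AP = 0.0651 m along the rod.
Components: V_Px = −rω sinθ − a·ω_rod·sinφ = -12.365 m/s;  V_Py = rω cosθ + a·ω_rod·cosφ = -13.565 m/s.
|V_P| = √(V_Px² + V_Py²) = 18.355 m/s.

18.4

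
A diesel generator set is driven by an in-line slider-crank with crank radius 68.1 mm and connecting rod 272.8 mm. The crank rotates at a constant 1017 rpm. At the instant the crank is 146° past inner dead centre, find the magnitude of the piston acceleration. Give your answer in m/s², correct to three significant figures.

565

ω = 2π·1017/60 = 106.5 rad/s
x(θ) = r cosθ + √(L² − r² sin²θ); with ω constant, a = ω²·d²x/dθ².
d²x/dθ² = −r cosθ − r²(cos2θ)/√u − r⁴ sin²2θ/(4u^{3/2}),  u = L² − r² sin²θ = 0.0729697 m².
Substituting r = 0.0681 m, L = 0.2728 m, θ = 146°: d²x/dθ² = +0.049792 m.
a = ω²·d²x/dθ² = (106.5)²·(+0.049792) = +564.75 m/s²;  |a| = 564.75 m/s².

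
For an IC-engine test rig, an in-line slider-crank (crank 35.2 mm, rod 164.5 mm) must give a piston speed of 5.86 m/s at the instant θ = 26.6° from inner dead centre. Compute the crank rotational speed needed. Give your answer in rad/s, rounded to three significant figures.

312

For an in-line slider-crank, |v_piston| = rω|sinθ|·[1 + r cosθ/√(L² − r² sin²θ)].
With r = 0.0352 m, L = 0.1645 m, θ = 26.6°: the bracketed kinematic factor |dx/dθ| = 0.018791 m.
ω = v/|dx/dθ| = 5.86/0.018791 = 311.86 rad/s.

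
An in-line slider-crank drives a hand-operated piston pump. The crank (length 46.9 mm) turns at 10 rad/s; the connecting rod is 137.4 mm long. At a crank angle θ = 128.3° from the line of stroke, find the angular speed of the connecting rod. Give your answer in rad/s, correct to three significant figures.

2.20

ω = 10 rad/s
The rod makes angle φ with the slider axis where L sinφ = r sinθ; differentiating, L cosφ·φ̇ = r ω cosθ.
L cosφ = √(L² − r² sin²θ) = 0.13238 m.
|ω_rod| = r ω |cosθ| / √(L² − r² sin²θ) = 0.0469·10·0.61978/0.13238 = 2.1958 rad/s.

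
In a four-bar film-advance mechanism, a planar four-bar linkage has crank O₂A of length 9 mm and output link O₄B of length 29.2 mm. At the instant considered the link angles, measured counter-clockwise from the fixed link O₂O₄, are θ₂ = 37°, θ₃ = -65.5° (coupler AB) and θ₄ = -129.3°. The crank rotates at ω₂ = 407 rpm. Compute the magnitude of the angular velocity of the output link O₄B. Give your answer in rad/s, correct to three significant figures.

14.3

ω₂ = 42.62 rad/s (from 407 rpm).
Differentiating the loop-closure r₂e^{iθ₂}+r₃e^{iθ₃}=r₁+r₄e^{iθ₄} gives r₂ω₂e^{iθ₂}+r₃ω₃e^{iθ₃}=r₄ω₄e^{iθ₄}.
Eliminating the other unknown: ω₄ = r₂ω₂ sin(θ₂−θ₃) / [r₄ sin(θ₄−θ₃)].
Numerator sine = +0.97630; denominator sine = -0.89726.
Result = 0.009·42.62·(+0.97630) / (0.0292·(-0.89726)) = -14.294 rad/s; magnitude 14.294 rad/s.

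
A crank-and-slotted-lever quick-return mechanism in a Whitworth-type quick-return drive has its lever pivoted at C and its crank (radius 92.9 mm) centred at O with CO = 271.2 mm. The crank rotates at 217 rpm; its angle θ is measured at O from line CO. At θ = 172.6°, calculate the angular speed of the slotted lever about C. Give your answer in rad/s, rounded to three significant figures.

ω = 22.72 rad/s (from 217 rpm).
Crank pin A relative to C: A = (d + r cosθ, r sinθ); lever angle φ = atan2(r sinθ, d + r cosθ).
Differentiating tanφ: φ̇ = rω(d cosθ + r)/(d² + r² + 2dr cosθ).
d² + r² + 2dr cosθ = |CA|² = 0.0322106 m²;  d cosθ + r = -0.17604 m.
|ω_lever| = |0.0929·22.72·-0.17604| / 0.0322106 = 11.538 rad/s.

11.5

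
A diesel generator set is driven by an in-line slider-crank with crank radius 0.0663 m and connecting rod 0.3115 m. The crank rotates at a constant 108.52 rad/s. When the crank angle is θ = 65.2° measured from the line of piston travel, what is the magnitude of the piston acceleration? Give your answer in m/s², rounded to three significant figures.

219

ω = 108.5 rad/s
x(θ) = r cosθ + √(L² − r² sin²θ); with ω constant, a = ω²·d²x/dθ².
d²x/dθ² = −r cosθ − r²(cos2θ)/√u − r⁴ sin²2θ/(4u^{3/2}),  u = L² − r² sin²θ = 0.0934099 m².
Substituting r = 0.0663 m, L = 0.3115 m, θ = 65.2°: d²x/dθ² = -0.018586 m.
a = ω²·d²x/dθ² = (108.5)²·(-0.018586) = -218.88 m/s²;  |a| = 218.88 m/s².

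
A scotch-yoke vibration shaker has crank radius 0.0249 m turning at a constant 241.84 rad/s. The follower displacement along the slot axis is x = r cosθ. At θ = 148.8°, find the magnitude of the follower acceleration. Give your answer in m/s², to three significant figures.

1250

ω = 241.8 rad/s
x = r cosθ ⇒ ẍ = −rω² cosθ (ω constant).
|a| = rω²|cosθ| = 0.0249·(241.8)²·|cos 148.8°| = 1245.7 m/s².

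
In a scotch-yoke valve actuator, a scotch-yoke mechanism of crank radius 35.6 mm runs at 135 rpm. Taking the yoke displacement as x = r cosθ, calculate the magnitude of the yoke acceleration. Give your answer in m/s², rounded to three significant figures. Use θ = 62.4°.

ω = 14.14 rad/s (from 135 rpm).
x = r cosθ ⇒ ẍ = −rω² cosθ (ω constant).
|a| = rω²|cosθ| = 0.0356·(14.14)²·|cos 62.4°| = 3.2964 m/s².

3.30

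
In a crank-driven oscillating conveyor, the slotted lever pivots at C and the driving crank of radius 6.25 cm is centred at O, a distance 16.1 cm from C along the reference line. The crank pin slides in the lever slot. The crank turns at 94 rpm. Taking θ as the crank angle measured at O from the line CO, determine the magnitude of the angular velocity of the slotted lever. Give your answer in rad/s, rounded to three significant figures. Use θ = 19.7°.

ω = 9.844 rad/s (from 94 rpm).
Crank pin A relative to C: A = (d + r cosθ, r sinθ); lever angle φ = atan2(r sinθ, d + r cosθ).
Differentiating tanφ: φ̇ = rω(d cosθ + r)/(d² + r² + 2dr cosθ).
d² + r² + 2dr cosθ = |CA|² = 0.0487743 m²;  d cosθ + r = +0.21408 m.
|ω_lever| = |0.0625·9.844·+0.21408| / 0.0487743 = 2.7003 rad/s.

2.70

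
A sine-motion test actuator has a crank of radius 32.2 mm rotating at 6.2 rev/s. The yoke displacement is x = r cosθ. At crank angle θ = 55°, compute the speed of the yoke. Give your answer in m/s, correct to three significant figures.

1.03

ω = 38.96 rad/s (from 6.2 rev/s).
x = r cosθ ⇒ ẋ = −rω sinθ.
|v| = rω|sinθ| = 0.0322·38.96·|sin 55°| = 1.0275 m/s.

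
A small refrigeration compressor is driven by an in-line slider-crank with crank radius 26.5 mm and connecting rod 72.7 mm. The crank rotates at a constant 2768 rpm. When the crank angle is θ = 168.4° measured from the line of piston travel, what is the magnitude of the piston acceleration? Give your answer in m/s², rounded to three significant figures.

ω = 2π·2768/60 = 289.9 rad/s
x(θ) = r cosθ + √(L² − r² sin²θ); with ω constant, a = ω²·d²x/dθ².
d²x/dθ² = −r cosθ − r²(cos2θ)/√u − r⁴ sin²2θ/(4u^{3/2}),  u = L² − r² sin²θ = 0.0052569 m².
Substituting r = 0.0265 m, L = 0.0727 m, θ = 168.4°: d²x/dθ² = +0.017006 m.
a = ω²·d²x/dθ² = (289.9)²·(+0.017006) = +1428.9 m/s²;  |a| = 1428.9 m/s².

1430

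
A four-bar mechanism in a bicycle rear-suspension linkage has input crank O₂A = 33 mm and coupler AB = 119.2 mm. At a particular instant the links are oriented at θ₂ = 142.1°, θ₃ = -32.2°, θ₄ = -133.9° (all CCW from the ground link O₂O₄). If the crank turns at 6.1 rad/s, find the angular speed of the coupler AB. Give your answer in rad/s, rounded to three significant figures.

ω₂ = 6.1 rad/s
Differentiating the loop-closure r₂e^{iθ₂}+r₃e^{iθ₃}=r₁+r₄e^{iθ₄} gives r₂ω₂e^{iθ₂}+r₃ω₃e^{iθ₃}=r₄ω₄e^{iθ₄}.
Eliminating the other unknown: ω₃ = r₂ω₂ sin(θ₄−θ₂) / [r₃ sin(θ₃−θ₄)].
Numerator sine = +0.99452; denominator sine = +0.97922.
Result = 0.033·6.1·(+0.99452) / (0.1192·(+0.97922)) = +1.7151 rad/s; magnitude 1.7151 rad/s.

1.72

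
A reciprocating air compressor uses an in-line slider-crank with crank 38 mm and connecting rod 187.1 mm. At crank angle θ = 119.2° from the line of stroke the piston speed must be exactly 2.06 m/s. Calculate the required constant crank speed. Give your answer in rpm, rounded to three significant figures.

For an in-line slider-crank, |v_piston| = rω|sinθ|·[1 + r cosθ/√(L² − r² sin²θ)].
With r = 0.038 m, L = 0.1871 m, θ = 119.2°: the bracketed kinematic factor |dx/dθ| = 0.029831 m.
ω = v/|dx/dθ| = 2.06/0.029831 = 69.055 rad/s.
N = 60ω/(2π) = 659.42 rpm.

659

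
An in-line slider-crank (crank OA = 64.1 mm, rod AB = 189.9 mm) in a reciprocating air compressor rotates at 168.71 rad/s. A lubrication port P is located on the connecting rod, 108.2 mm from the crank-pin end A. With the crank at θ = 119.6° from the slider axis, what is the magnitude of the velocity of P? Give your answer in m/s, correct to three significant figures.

8.77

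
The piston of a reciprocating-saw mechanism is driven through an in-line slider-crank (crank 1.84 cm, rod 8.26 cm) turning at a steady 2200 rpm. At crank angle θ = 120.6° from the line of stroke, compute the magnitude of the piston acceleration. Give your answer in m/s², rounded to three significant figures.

602

ω = 2π·2200/60 = 230.4 rad/s
x(θ) = r cosθ + √(L² − r² sin²θ); with ω constant, a = ω²·d²x/dθ².
d²x/dθ² = −r cosθ − r²(cos2θ)/√u − r⁴ sin²2θ/(4u^{3/2}),  u = L² − r² sin²θ = 0.00657193 m².
Substituting r = 0.0184 m, L = 0.0826 m, θ = 120.6°: d²x/dθ² = +0.011337 m.
a = ω²·d²x/dθ² = (230.4)²·(+0.011337) = +601.73 m/s²;  |a| = 601.73 m/s².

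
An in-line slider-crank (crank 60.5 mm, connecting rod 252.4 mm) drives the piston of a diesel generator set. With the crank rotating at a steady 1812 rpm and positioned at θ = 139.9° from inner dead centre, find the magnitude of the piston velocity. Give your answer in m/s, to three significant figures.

6.02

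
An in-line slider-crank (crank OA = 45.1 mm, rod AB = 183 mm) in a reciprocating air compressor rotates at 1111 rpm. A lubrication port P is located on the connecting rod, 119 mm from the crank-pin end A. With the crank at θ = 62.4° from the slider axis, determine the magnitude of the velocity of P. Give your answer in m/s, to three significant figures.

ω = 116.3 rad/s.  Crank-pin speed |V_A| = rω = 5.2471 m/s, perpendicular to OA.
Rod angle: sinφ = −(r/L) sinθ ⇒ φ = -12.615°; ω_rod = −rω cosθ/√(L²−r²sin²θ) = -13.613 rad/s.
V_P = V_A + ω_rod × AP, with AP = 0.119 m along the rod.
Components: V_Px = −rω sinθ − a·ω_rod·sinφ = -5.0038 m/s;  V_Py = rω cosθ + a·ω_rod·cosφ = +0.85017 m/s.
|V_P| = √(V_Px² + V_Py²) = 5.0755 m/s.

5.08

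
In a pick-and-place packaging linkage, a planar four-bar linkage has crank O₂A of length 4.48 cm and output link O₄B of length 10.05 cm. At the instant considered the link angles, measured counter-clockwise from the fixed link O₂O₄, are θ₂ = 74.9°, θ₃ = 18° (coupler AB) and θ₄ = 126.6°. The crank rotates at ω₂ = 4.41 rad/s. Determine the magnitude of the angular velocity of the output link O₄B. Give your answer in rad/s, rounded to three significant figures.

1.74

ω₂ = 4.41 rad/s
Differentiating the loop-closure r₂e^{iθ₂}+r₃e^{iθ₃}=r₁+r₄e^{iθ₄} gives r₂ω₂e^{iθ₂}+r₃ω₃e^{iθ₃}=r₄ω₄e^{iθ₄}.
Eliminating the other unknown: ω₄ = r₂ω₂ sin(θ₂−θ₃) / [r₄ sin(θ₄−θ₃)].
Numerator sine = +0.83772; denominator sine = +0.94777.
Result = 0.0448·4.41·(+0.83772) / (0.1005·(+0.94777)) = +1.7376 rad/s; magnitude 1.7376 rad/s.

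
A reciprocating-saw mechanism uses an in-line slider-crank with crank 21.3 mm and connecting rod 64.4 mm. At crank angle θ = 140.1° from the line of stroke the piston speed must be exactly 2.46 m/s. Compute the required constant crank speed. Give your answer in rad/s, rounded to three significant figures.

243

For an in-line slider-crank, |v_piston| = rω|sinθ|·[1 + r cosθ/√(L² − r² sin²θ)].
With r = 0.0213 m, L = 0.0644 m, θ = 140.1°: the bracketed kinematic factor |dx/dθ| = 0.010115 m.
ω = v/|dx/dθ| = 2.46/0.010115 = 243.19 rad/s.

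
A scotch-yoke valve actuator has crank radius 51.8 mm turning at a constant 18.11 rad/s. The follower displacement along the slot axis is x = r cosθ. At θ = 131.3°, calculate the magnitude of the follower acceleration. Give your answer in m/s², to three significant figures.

11.2

ω = 18.11 rad/s
x = r cosθ ⇒ ẍ = −rω² cosθ (ω constant).
|a| = rω²|cosθ| = 0.0518·(18.11)²·|cos 131.3°| = 11.213 m/s².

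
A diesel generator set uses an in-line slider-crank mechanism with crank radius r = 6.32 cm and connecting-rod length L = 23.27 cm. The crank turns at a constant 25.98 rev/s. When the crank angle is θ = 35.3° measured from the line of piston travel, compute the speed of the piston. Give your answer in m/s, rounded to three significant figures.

7.30

ω = 2π·26 = 163.2 rad/s
For an in-line slider-crank, x = r cosθ + √(L² − r² sin²θ), so v = −rω sinθ·[1 + r cosθ/√(L² − r² sin²θ)].
With r = 0.0632 m, L = 0.2327 m, θ = 35.3°: √(L² − r² sin²θ) = 0.22982 m.
v = −0.0632·163.2·0.57786·[1 + 0.0632·0.81614/0.22982] = -7.2995 m/s.
|v| = 7.2995 m/s.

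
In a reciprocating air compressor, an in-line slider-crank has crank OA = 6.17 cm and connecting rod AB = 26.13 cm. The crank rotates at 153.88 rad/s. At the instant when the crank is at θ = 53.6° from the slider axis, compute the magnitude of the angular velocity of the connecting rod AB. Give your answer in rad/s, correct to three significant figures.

22.0

ω = 153.9 rad/s
The rod makes angle φ with the slider axis where L sinφ = r sinθ; differentiating, L cosφ·φ̇ = r ω cosθ.
L cosφ = √(L² − r² sin²θ) = 0.25654 m.
|ω_rod| = r ω |cosθ| / √(L² − r² sin²θ) = 0.0617·153.9·0.59342/0.25654 = 21.962 rad/s.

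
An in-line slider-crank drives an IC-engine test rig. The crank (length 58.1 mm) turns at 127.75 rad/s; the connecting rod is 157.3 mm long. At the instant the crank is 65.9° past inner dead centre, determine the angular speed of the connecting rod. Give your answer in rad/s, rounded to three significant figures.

20.5

ω = 127.8 rad/s
The rod makes angle φ with the slider axis where L sinφ = r sinθ; differentiating, L cosφ·φ̇ = r ω cosθ.
L cosφ = √(L² − r² sin²θ) = 0.14809 m.
|ω_rod| = r ω |cosθ| / √(L² − r² sin²θ) = 0.0581·127.8·0.40833/0.14809 = 20.466 rad/s.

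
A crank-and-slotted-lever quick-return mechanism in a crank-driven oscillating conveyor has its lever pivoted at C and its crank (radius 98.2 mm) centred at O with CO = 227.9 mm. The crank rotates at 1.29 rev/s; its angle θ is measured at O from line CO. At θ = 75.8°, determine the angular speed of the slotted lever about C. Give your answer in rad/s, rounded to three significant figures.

ω = 8.105 rad/s (from 1.29 rev/s).
Crank pin A relative to C: A = (d + r cosθ, r sinθ); lever angle φ = atan2(r sinθ, d + r cosθ).
Differentiating tanφ: φ̇ = rω(d cosθ + r)/(d² + r² + 2dr cosθ).
d² + r² + 2dr cosθ = |CA|² = 0.0725615 m²;  d cosθ + r = +0.15411 m.
|ω_lever| = |0.0982·8.105·+0.15411| / 0.0725615 = 1.6904 rad/s.

1.69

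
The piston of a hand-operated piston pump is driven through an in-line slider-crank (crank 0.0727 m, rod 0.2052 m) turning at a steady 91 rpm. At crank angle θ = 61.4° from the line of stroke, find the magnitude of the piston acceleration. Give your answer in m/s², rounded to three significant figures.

1.89

ω = 2π·91/60 = 9.529 rad/s
x(θ) = r cosθ + √(L² − r² sin²θ); with ω constant, a = ω²·d²x/dθ².
d²x/dθ² = −r cosθ − r²(cos2θ)/√u − r⁴ sin²2θ/(4u^{3/2}),  u = L² − r² sin²θ = 0.0380329 m².
Substituting r = 0.0727 m, L = 0.2052 m, θ = 61.4°: d²x/dθ² = -0.020785 m.
a = ω²·d²x/dθ² = (9.529)²·(-0.020785) = -1.8875 m/s²;  |a| = 1.8875 m/s².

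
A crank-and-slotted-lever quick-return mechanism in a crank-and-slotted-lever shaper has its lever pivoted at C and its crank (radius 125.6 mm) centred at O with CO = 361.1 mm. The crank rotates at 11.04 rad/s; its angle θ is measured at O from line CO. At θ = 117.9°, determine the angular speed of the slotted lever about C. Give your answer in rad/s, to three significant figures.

ω = 11.04 rad/s
Crank pin A relative to C: A = (d + r cosθ, r sinθ); lever angle φ = atan2(r sinθ, d + r cosθ).
Differentiating tanφ: φ̇ = rω(d cosθ + r)/(d² + r² + 2dr cosθ).
d² + r² + 2dr cosθ = |CA|² = 0.103723 m²;  d cosθ + r = -0.043369 m.
|ω_lever| = |0.1256·11.04·-0.043369| / 0.103723 = 0.57978 rad/s.

0.580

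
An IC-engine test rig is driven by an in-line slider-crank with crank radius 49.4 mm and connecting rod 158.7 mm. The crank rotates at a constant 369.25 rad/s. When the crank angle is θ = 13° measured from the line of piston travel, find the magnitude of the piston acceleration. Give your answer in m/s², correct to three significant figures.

ω = 369.2 rad/s
x(θ) = r cosθ + √(L² − r² sin²θ); with ω constant, a = ω²·d²x/dθ².
d²x/dθ² = −r cosθ − r²(cos2θ)/√u − r⁴ sin²2θ/(4u^{3/2}),  u = L² − r² sin²θ = 0.0250622 m².
Substituting r = 0.0494 m, L = 0.1587 m, θ = 13°: d²x/dθ² = -0.062061 m.
a = ω²·d²x/dθ² = (369.2)²·(-0.062061) = -8461.7 m/s²;  |a| = 8461.7 m/s².

8460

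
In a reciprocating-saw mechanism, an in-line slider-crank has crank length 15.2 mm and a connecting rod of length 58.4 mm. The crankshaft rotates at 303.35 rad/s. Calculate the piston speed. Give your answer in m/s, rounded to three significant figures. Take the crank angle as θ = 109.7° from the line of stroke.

3.95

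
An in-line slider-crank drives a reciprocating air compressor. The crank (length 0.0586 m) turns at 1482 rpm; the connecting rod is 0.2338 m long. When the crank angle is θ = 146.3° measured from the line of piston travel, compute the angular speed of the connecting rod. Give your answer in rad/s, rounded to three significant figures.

ω = 155.2 rad/s (converted from 1482 rpm).
The rod makes angle φ with the slider axis where L sinφ = r sinθ; differentiating, L cosφ·φ̇ = r ω cosθ.
L cosφ = √(L² − r² sin²θ) = 0.23153 m.
|ω_rod| = r ω |cosθ| / √(L² − r² sin²θ) = 0.0586·155.2·0.83195/0.23153 = 32.679 rad/s.

32.7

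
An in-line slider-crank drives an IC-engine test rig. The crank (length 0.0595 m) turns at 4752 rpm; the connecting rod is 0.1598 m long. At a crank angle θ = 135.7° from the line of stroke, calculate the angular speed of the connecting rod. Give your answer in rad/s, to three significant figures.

ω = 497.6 rad/s (converted from 4752 rpm).
The rod makes angle φ with the slider axis where L sinφ = r sinθ; differentiating, L cosφ·φ̇ = r ω cosθ.
L cosφ = √(L² − r² sin²θ) = 0.1543 m.
|ω_rod| = r ω |cosθ| / √(L² − r² sin²θ) = 0.0595·497.6·0.71569/0.1543 = 137.33 rad/s.

137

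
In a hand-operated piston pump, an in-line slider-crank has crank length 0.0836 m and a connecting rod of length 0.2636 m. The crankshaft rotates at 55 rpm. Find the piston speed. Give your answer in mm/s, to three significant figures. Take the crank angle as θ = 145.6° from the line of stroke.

ω = 2π·55/60 = 5.76 rad/s
For an in-line slider-crank, x = r cosθ + √(L² − r² sin²θ), so v = −rω sinθ·[1 + r cosθ/√(L² − r² sin²θ)].
With r = 0.0836 m, L = 0.2636 m, θ = 145.6°: √(L² − r² sin²θ) = 0.25933 m.
v = −0.0836·5.76·0.56497·[1 + 0.0836·-0.82511/0.25933] = -0.19968 m/s.
|v| = 0.19968 m/s = 199.68 mm/s.

200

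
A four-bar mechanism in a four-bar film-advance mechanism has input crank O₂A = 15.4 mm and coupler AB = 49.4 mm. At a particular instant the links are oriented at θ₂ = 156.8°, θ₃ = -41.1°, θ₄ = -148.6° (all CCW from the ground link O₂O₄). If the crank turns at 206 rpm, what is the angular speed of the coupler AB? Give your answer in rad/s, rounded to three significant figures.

5.75

ω₂ = 21.57 rad/s (from 206 rpm).
Differentiating the loop-closure r₂e^{iθ₂}+r₃e^{iθ₃}=r₁+r₄e^{iθ₄} gives r₂ω₂e^{iθ₂}+r₃ω₃e^{iθ₃}=r₄ω₄e^{iθ₄}.
Eliminating the other unknown: ω₃ = r₂ω₂ sin(θ₄−θ₂) / [r₃ sin(θ₃−θ₄)].
Numerator sine = +0.81513; denominator sine = +0.95372.
Result = 0.0154·21.57·(+0.81513) / (0.0494·(+0.95372)) = +5.7477 rad/s; magnitude 5.7477 rad/s.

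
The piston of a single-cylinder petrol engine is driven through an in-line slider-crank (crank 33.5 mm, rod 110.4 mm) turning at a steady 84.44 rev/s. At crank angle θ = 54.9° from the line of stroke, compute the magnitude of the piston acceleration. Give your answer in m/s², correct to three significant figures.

ω = 2π·84.4 = 530.6 rad/s
x(θ) = r cosθ + √(L² − r² sin²θ); with ω constant, a = ω²·d²x/dθ².
d²x/dθ² = −r cosθ − r²(cos2θ)/√u − r⁴ sin²2θ/(4u^{3/2}),  u = L² − r² sin²θ = 0.011437 m².
Substituting r = 0.0335 m, L = 0.1104 m, θ = 54.9°: d²x/dθ² = -0.015936 m.
a = ω²·d²x/dθ² = (530.6)²·(-0.015936) = -4485.7 m/s²;  |a| = 4485.7 m/s².

4490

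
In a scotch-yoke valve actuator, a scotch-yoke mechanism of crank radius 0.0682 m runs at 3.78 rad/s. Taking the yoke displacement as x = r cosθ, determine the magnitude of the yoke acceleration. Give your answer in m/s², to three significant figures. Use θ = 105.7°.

ω = 3.78 rad/s
x = r cosθ ⇒ ẍ = −rω² cosθ (ω constant).
|a| = rω²|cosθ| = 0.0682·(3.78)²·|cos 105.7°| = 0.26369 m/s².

0.264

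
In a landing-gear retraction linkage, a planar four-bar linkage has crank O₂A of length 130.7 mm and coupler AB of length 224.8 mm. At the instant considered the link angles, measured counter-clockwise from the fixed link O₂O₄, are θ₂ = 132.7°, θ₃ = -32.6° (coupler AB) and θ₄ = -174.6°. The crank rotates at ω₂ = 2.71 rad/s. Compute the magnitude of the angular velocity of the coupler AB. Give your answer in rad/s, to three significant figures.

2.04

ω₂ = 2.71 rad/s
Differentiating the loop-closure r₂e^{iθ₂}+r₃e^{iθ₃}=r₁+r₄e^{iθ₄} gives r₂ω₂e^{iθ₂}+r₃ω₃e^{iθ₃}=r₄ω₄e^{iθ₄}.
Eliminating the other unknown: ω₃ = r₂ω₂ sin(θ₄−θ₂) / [r₃ sin(θ₃−θ₄)].
Numerator sine = +0.79547; denominator sine = +0.61566.
Result = 0.1307·2.71·(+0.79547) / (0.2248·(+0.61566)) = +2.0358 rad/s; magnitude 2.0358 rad/s.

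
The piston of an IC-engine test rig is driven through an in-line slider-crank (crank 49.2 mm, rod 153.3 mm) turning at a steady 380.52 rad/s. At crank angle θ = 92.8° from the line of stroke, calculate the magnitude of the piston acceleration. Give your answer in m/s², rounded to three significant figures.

2750

ω = 380.5 rad/s
x(θ) = r cosθ + √(L² − r² sin²θ); with ω constant, a = ω²·d²x/dθ².
d²x/dθ² = −r cosθ − r²(cos2θ)/√u − r⁴ sin²2θ/(4u^{3/2}),  u = L² − r² sin²θ = 0.021086 m².
Substituting r = 0.0492 m, L = 0.1533 m, θ = 92.8°: d²x/dθ² = +0.018989 m.
a = ω²·d²x/dθ² = (380.5)²·(+0.018989) = +2749.5 m/s²;  |a| = 2749.5 m/s².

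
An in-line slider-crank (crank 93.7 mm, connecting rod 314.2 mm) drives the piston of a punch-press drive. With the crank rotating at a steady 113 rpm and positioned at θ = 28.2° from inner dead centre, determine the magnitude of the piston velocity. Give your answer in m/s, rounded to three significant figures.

ω = 2π·113/60 = 11.83 rad/s
For an in-line slider-crank, x = r cosθ + √(L² − r² sin²θ), so v = −rω sinθ·[1 + r cosθ/√(L² − r² sin²θ)].
With r = 0.0937 m, L = 0.3142 m, θ = 28.2°: √(L² − r² sin²θ) = 0.31106 m.
v = −0.0937·11.83·0.47255·[1 + 0.0937·0.88130/0.31106] = -0.66305 m/s.
|v| = 0.66305 m/s.

0.663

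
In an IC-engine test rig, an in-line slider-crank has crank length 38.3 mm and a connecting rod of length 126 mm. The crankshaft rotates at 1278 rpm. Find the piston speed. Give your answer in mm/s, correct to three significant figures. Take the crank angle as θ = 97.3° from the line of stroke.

4880

ω = 2π·1278/60 = 133.8 rad/s
For an in-line slider-crank, x = r cosθ + √(L² − r² sin²θ), so v = −rω sinθ·[1 + r cosθ/√(L² − r² sin²θ)].
With r = 0.0383 m, L = 0.126 m, θ = 97.3°: √(L² − r² sin²θ) = 0.12014 m.
v = −0.0383·133.8·0.99189·[1 + 0.0383·-0.12706/0.12014] = -4.8783 m/s.
|v| = 4.8783 m/s = 4878.3 mm/s.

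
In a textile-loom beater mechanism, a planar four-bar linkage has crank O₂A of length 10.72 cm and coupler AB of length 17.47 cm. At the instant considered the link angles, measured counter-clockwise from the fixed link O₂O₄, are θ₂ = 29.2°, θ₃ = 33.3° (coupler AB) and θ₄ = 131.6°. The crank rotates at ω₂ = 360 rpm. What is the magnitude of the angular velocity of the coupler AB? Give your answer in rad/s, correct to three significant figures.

ω₂ = 37.7 rad/s (from 360 rpm).
Differentiating the loop-closure r₂e^{iθ₂}+r₃e^{iθ₃}=r₁+r₄e^{iθ₄} gives r₂ω₂e^{iθ₂}+r₃ω₃e^{iθ₃}=r₄ω₄e^{iθ₄}.
Eliminating the other unknown: ω₃ = r₂ω₂ sin(θ₄−θ₂) / [r₃ sin(θ₃−θ₄)].
Numerator sine = +0.97667; denominator sine = -0.98953.
Result = 0.1072·37.7·(+0.97667) / (0.1747·(-0.98953)) = -22.833 rad/s; magnitude 22.833 rad/s.

22.8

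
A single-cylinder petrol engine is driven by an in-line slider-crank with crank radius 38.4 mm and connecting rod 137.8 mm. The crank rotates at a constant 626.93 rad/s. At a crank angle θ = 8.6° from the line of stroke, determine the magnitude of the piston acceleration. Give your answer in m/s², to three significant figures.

ω = 626.9 rad/s
x(θ) = r cosθ + √(L² − r² sin²θ); with ω constant, a = ω²·d²x/dθ².
d²x/dθ² = −r cosθ − r²(cos2θ)/√u − r⁴ sin²2θ/(4u^{3/2}),  u = L² − r² sin²θ = 0.0189559 m².
Substituting r = 0.0384 m, L = 0.1378 m, θ = 8.6°: d²x/dθ² = -0.048218 m.
a = ω²·d²x/dθ² = (626.9)²·(-0.048218) = -18951 m/s²;  |a| = 18951 m/s².

19000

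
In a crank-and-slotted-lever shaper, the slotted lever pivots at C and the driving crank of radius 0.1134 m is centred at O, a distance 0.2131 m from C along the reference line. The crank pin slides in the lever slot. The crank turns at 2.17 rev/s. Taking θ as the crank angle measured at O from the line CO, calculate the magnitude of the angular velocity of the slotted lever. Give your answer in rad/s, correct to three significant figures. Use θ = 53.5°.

ω = 13.63 rad/s (from 2.17 rev/s).
Crank pin A relative to C: A = (d + r cosθ, r sinθ); lever angle φ = atan2(r sinθ, d + r cosθ).
Differentiating tanφ: φ̇ = rω(d cosθ + r)/(d² + r² + 2dr cosθ).
d² + r² + 2dr cosθ = |CA|² = 0.0870196 m²;  d cosθ + r = +0.24016 m.
|ω_lever| = |0.1134·13.63·+0.24016| / 0.0870196 = 4.2671 rad/s.

4.27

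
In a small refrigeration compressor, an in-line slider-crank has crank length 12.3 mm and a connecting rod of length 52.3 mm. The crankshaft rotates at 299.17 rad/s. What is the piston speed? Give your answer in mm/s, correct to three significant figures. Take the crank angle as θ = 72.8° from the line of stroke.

ω = 299.2 rad/s
For an in-line slider-crank, x = r cosθ + √(L² − r² sin²θ), so v = −rω sinθ·[1 + r cosθ/√(L² − r² sin²θ)].
With r = 0.0123 m, L = 0.0523 m, θ = 72.8°: √(L² − r² sin²θ) = 0.050963 m.
v = −0.0123·299.2·0.95528·[1 + 0.0123·0.29571/0.050963] = -3.7661 m/s.
|v| = 3.7661 m/s = 3766.1 mm/s.

3770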